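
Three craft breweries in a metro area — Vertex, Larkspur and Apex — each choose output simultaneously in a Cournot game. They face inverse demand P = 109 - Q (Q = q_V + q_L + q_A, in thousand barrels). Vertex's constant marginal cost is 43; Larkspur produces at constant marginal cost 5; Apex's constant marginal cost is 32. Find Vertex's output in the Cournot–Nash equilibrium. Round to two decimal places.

4.25

Vertex's profit: π_V = (109 - Q)q_V - (43q_V). Setting ∂π_V/∂q_V = 0: 66 - 2q_V - (q_L + q_A) = 0.
Larkspur's profit: π_L = (109 - Q)q_L - (5q_L). Setting ∂π_L/∂q_L = 0: 104 - 2q_L - (q_V + q_A) = 0.
Apex's first-order condition: 77 - 2q_A - (q_V + q_L) = 0.
Summing all 3 equations gives 247 − 4Q = 0, hence Q = 247/4.
Back-substituting: q_V = (66 − 247/4) = 17/4, q_L = (104 − 247/4) = 169/4, q_A = (77 − 247/4) = 61/4.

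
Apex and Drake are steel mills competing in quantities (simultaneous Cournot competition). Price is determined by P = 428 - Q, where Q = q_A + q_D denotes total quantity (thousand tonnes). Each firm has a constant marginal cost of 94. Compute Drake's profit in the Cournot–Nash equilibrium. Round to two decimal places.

12395.11

A representative firm's profit is π_i = q_i(428 - Q) - 94q_i.
Setting ∂π_i/∂q_i = 0 with rivals' quantities fixed: 334 - 2q_i - q_j = 0.
By symmetry each firm produces the same amount; substituting q_j = q_i yields q_i = 334/3.
Price P = 428 - 668/3 = 616/3.
Drake's profit: (616/3 - 94)·(334/3) = 12395.1111.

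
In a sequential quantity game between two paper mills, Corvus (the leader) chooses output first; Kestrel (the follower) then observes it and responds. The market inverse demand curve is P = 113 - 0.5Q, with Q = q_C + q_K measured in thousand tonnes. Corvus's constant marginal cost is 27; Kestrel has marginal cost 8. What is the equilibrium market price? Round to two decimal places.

43.75

The follower Kestrel best-responds to any q_C: π_K = (113 - 0.5Q)q_K - 8q_K.
Follower FOC: 105 - (1/2)q_C - q_K = 0, so q_K(q_C) = (105 - (1/2)q_C).
The leader anticipates this reaction. Substituting into P = 113 - 0.5Q gives P = 121/2 - (1/4)q_C, so π_C = (121/2 - (1/4)q_C)q_C - 27q_C.
The leader's first-order condition 67/2 - (1/2)q_C = 0 yields q_C = 67.
Then q_K = (105 - (1/2)·67) = 143/2.
Total output Q = 277/2, so price P = 113 - (1/2)·(277/2) = 175/4.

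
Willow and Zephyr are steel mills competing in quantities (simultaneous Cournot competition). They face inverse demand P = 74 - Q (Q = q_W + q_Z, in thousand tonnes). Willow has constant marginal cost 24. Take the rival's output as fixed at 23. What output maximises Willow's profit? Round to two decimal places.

13.50

With the rival's output fixed at 23, Willow's profit is π_W = (74 - 23 - q_W)q_W - (24q_W) = (51 - q_W)q_W - (24q_W).
∂π_W/∂q_W = 27 - 2q_W = 0, so q_W = 27/2.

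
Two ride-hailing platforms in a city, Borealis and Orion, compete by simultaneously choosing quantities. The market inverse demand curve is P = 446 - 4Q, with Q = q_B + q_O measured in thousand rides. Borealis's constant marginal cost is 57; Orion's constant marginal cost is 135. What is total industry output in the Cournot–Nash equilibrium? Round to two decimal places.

58.33

Borealis's profit: π_B = (446 - 4Q)q_B - (57q_B). Setting ∂π_B/∂q_B = 0: 389 - 8q_B - 4(q_O) = 0.
Orion's profit: π_O = (446 - 4Q)q_O - (135q_O). Setting ∂π_O/∂q_O = 0: 311 - 8q_O - 4(q_B) = 0.
Best responses: q_B = (389 - 4q_O)/8, q_O = (311 - 4q_B)/8.
Substituting one into the other gives q_B = 467/12 and q_O = 233/12.
Total output Q = 467/12 + 233/12 = 175/3.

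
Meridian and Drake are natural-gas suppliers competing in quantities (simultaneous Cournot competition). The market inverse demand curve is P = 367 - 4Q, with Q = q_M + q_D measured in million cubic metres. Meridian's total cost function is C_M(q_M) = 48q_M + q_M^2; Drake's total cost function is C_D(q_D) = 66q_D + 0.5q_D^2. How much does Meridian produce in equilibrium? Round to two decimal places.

Meridian's profit: π_M = (367 - 4Q)q_M - (48q_M + q_M²). Setting ∂π_M/∂q_M = 0: 319 - 10q_M - 4(q_D) = 0.
Drake's profit: π_D = (367 - 4Q)q_D - (66q_D + (1/2)q_D²). Setting ∂π_D/∂q_D = 0: 301 - 9q_D - 4(q_M) = 0.
So q_M = (319 - 4q_D)/10 and q_D = (301 - 4q_M)/9.
Solving the pair: q_M = 1667/74, q_D = 867/37.

22.53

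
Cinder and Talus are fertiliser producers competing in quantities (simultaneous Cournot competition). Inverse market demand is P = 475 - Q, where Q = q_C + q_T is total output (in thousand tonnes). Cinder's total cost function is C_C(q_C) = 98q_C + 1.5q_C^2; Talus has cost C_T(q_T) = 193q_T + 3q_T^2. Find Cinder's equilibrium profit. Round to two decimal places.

Cinder's profit: π_C = (475 - Q)q_C - (98q_C + (3/2)q_C²). Setting ∂π_C/∂q_C = 0: 377 - 5q_C - (q_T) = 0.
Talus's first-order condition: 282 - 8q_T - (q_C) = 0.
Rearranging gives the reaction functions q_C = (377 - q_T)/5 and q_T = (282 - q_C)/8.
Solving the pair: q_C = 70.1026, q_T = 1033/39.
Price P = 475 - 96.5897 = 378.4103.
Cinder's profit: 378.4103·70.1026 - 98·70.1026 - (3/2)·70.1026² = 12285.9237.

12285.92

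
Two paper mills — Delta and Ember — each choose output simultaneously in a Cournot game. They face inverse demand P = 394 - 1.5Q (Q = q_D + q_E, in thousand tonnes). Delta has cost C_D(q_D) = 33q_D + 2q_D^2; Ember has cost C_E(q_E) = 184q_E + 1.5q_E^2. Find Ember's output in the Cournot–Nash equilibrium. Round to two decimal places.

Delta's profit: π_D = (394 - 1.5Q)q_D - (33q_D + 2q_D²). Setting ∂π_D/∂q_D = 0: 361 - 7q_D - (3/2)(q_E) = 0.
Ember's first-order condition: 210 - 6q_E - (3/2)(q_D) = 0.
So q_D = (361 - (3/2)q_E)/7 and q_E = (210 - (3/2)q_D)/6.
Substituting one into the other gives q_D = 46.5660 and q_E = 1238/53.

23.36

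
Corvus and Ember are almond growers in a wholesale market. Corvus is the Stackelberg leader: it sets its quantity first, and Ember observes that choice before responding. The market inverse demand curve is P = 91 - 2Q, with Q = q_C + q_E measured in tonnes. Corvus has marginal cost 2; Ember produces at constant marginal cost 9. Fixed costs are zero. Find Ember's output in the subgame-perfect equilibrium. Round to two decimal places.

Solve by backward induction. Given q_C, the follower Ember maximises π_E = (91 - 2q_C - 2q_E)q_E - 9q_E.
∂π_E/∂q_E = 82 - 2q_C - 4q_E = 0 gives the reaction function q_E = (82 - 2q_C)/4.
The leader anticipates this reaction. Substituting into P = 91 - 2Q gives P = 50 - q_C, so π_C = (50 - q_C)q_C - 2q_C.
The leader's first-order condition 48 - 2q_C = 0 yields q_C = 24.
Then q_E = (82 - 2·24)/4 = 17/2.

8.50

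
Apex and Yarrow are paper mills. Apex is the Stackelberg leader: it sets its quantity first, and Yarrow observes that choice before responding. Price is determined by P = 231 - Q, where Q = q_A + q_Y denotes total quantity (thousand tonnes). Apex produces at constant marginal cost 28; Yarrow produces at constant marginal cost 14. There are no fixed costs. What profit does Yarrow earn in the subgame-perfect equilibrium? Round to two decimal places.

3751.56

Solve by backward induction. Given q_A, the follower Yarrow maximises π_Y = (231 - q_A - q_Y)q_Y - 14q_Y.
Setting the follower's marginal profit to zero, 217 - q_A - 2q_Y = 0, i.e. q_Y = (217 - q_A)/2.
Apex substitutes q_Y(q_A) into its own profit: π_A = q_A(231 - q_A - (217 - q_A)/2) - 28q_A = (245/2 - (1/2)q_A)q_A - 28q_A.
Maximising: ∂π_A/∂q_A = 189/2 - q_A = 0, giving q_A = 189/2.
Then q_Y = (217 - 189/2)/2 = 245/4.
Price P = 231 - 623/4 = 301/4.
Yarrow's profit: (301/4 - 14)·(245/4) = 3751.5625.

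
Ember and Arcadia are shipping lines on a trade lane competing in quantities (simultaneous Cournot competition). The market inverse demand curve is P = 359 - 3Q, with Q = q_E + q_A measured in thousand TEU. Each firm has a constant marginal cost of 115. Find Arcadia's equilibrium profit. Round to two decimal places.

2205.04

A representative firm's profit is π_i = q_i(359 - 3Q) - 115q_i.
First-order condition (treating rivals' output as given): 244 - 6q_i - 3q_j = 0.
By symmetry each firm produces the same amount; substituting q_j = q_i yields q_i = 244/9.
Price P = 359 - 3·(488/9) = 589/3.
Arcadia's profit: (589/3 - 115)·(244/9) = 2205.0370.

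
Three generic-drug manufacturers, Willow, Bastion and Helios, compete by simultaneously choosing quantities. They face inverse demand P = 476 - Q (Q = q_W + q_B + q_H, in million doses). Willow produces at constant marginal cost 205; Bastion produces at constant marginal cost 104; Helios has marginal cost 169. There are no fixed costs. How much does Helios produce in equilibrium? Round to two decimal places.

69.50

Willow's profit: π_W = (476 - Q)q_W - (205q_W). Setting ∂π_W/∂q_W = 0: 271 - 2q_W - (q_B + q_H) = 0.
Bastion's first-order condition: 372 - 2q_B - (q_W + q_H) = 0.
Helios's first-order condition: 307 - 2q_H - (q_W + q_B) = 0.
Summing all 3 equations gives 950 − 4Q = 0, hence Q = 475/2.
Back-substituting: q_W = (271 − 475/2) = 67/2, q_B = (372 − 475/2) = 269/2, q_H = (307 − 475/2) = 139/2.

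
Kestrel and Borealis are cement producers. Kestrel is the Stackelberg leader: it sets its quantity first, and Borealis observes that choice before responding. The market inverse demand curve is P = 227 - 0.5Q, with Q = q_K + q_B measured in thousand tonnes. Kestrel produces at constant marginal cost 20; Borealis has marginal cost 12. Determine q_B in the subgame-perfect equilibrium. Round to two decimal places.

The follower Borealis best-responds to any q_K: π_B = (227 - 0.5Q)q_B - 12q_B.
∂π_B/∂q_B = 215 - (1/2)q_K - q_B = 0 gives the reaction function q_B = (215 - (1/2)q_K).
Kestrel substitutes q_B(q_K) into its own profit: π_K = q_K(227 - (1/2)q_K - (215 - (1/2)q_K)/2) - 20q_K = (239/2 - (1/4)q_K)q_K - 20q_K.
Maximising: ∂π_K/∂q_K = 199/2 - (1/2)q_K = 0, giving q_K = 199.
Then q_B = (215 - (1/2)·199) = 231/2.

115.50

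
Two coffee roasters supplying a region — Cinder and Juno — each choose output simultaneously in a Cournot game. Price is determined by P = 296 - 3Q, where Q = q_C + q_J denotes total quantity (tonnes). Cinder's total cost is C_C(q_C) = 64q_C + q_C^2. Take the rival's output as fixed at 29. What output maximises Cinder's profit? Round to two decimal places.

18.13

With the rival's output fixed at 29, Cinder's profit is π_C = (296 - 3·29 - 3q_C)q_C - (64q_C + q_C²) = (209 - 3q_C)q_C - (64q_C + q_C²).
∂π_C/∂q_C = 145 - 8q_C = 0, so q_C = 145/8.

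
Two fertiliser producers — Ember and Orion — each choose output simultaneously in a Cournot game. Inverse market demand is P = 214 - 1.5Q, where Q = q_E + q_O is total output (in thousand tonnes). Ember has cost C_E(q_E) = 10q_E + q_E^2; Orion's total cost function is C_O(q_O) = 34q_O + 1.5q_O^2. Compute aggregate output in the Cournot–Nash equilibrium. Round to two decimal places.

55.78

Ember's profit: π_E = (214 - 1.5Q)q_E - (10q_E + q_E²). Setting ∂π_E/∂q_E = 0: 204 - 5q_E - (3/2)(q_O) = 0.
Orion's profit: π_O = (214 - 1.5Q)q_O - (34q_O + (3/2)q_O²). Setting ∂π_O/∂q_O = 0: 180 - 6q_O - (3/2)(q_E) = 0.
Rearranging gives the reaction functions q_E = (204 - (3/2)q_O)/5 and q_O = (180 - (3/2)q_E)/6.
Solving the pair: q_E = 1272/37, q_O = 792/37.
Total output Q = 1272/37 + 792/37 = 55.7838.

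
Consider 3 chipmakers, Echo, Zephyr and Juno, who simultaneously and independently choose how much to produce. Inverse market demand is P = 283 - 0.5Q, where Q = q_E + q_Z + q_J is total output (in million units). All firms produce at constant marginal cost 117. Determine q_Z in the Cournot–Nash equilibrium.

Each firm earns π_i = (283 - 0.5Q)q_i - 117q_i.
First-order condition (treating rivals' output as given): 166 - q_i - (1/2)·Σ_{j≠i} q_j = 0.
By symmetry each firm produces the same amount; substituting Σ_{j≠i} q_j = 2q_i yields q_i = 166/2 = 83.

83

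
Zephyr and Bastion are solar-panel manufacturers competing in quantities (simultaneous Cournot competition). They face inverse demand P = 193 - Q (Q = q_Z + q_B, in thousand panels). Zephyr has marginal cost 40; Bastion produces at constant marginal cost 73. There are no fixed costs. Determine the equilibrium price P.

Zephyr's profit: π_Z = (193 - Q)q_Z - (40q_Z). Setting ∂π_Z/∂q_Z = 0: 153 - 2q_Z - (q_B) = 0.
Bastion's profit: π_B = (193 - Q)q_B - (73q_B). Setting ∂π_B/∂q_B = 0: 120 - 2q_B - (q_Z) = 0.
Best responses: q_Z = (153 - q_B)/2, q_B = (120 - q_Z)/2.
Solving the pair: q_Z = 62, q_B = 29.
Total output Q = 91, so price P = 193 - 91 = 102.

102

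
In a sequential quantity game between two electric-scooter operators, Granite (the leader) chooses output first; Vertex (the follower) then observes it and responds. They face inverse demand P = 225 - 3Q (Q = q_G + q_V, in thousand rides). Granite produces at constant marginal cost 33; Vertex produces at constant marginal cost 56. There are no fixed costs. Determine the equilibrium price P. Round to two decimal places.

The follower Vertex best-responds to any q_G: π_V = (225 - 3Q)q_V - 56q_V.
∂π_V/∂q_V = 169 - 3q_G - 6q_V = 0 gives the reaction function q_V = (169 - 3q_G)/6.
The leader anticipates this reaction. Substituting into P = 225 - 3Q gives P = 281/2 - (3/2)q_G, so π_G = (281/2 - (3/2)q_G)q_G - 33q_G.
Leader FOC: 215/2 - 3q_G = 0, so q_G = 215/6.
Then q_V = (169 - 3·(215/6))/6 = 41/4.
Total output Q = 553/12, so price P = 225 - 3·(553/12) = 347/4.

86.75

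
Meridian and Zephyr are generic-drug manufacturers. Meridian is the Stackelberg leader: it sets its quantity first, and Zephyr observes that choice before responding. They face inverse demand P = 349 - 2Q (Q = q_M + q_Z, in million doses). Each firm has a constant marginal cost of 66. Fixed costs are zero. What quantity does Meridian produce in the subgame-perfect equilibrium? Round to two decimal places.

Solve by backward induction. Given q_M, the follower Zephyr maximises π_Z = (349 - 2q_M - 2q_Z)q_Z - 66q_Z.
∂π_Z/∂q_Z = 283 - 2q_M - 4q_Z = 0 gives the reaction function q_Z = (283 - 2q_M)/4.
Meridian substitutes q_Z(q_M) into its own profit: π_M = q_M(349 - 2q_M - (283 - 2q_M)/2) - 66q_M = (415/2 - q_M)q_M - 66q_M.
Maximising: ∂π_M/∂q_M = 283/2 - 2q_M = 0, giving q_M = 283/4.
Then q_Z = (283 - 2·(283/4))/4 = 283/8.

70.75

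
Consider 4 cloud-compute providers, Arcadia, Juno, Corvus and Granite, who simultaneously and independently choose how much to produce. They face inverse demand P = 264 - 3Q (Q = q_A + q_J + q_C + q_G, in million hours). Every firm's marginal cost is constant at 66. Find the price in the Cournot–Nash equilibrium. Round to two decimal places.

105.60

Each firm earns π_i = (264 - 3Q)q_i - 66q_i.
Setting ∂π_i/∂q_i = 0 with rivals' quantities fixed: 198 - 6q_i - 3·Σ_{j≠i} q_j = 0.
By symmetry each firm produces the same amount; substituting Σ_{j≠i} q_j = 3q_i yields q_i = 198/15 = 66/5.
Total output Q = 264/5, so price P = 264 - 3·(264/5) = 528/5.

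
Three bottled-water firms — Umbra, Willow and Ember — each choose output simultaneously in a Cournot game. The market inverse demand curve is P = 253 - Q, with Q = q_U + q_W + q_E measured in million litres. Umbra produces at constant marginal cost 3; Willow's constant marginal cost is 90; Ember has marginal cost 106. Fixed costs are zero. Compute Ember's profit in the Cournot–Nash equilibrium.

49

Umbra's profit: π_U = (253 - Q)q_U - (3q_U). Setting ∂π_U/∂q_U = 0: 250 - 2q_U - (q_W + q_E) = 0.
Willow's first-order condition: 163 - 2q_W - (q_U + q_E) = 0.
Ember's first-order condition: 147 - 2q_E - (q_U + q_W) = 0.
Adding the 3 conditions: 560 − 2Q − 2Q = 0, i.e. Q = 140.
Back-substituting: q_U = (250 − 140) = 110, q_W = (163 − 140) = 23, q_E = (147 − 140) = 7.
Price P = 253 - 140 = 113.
Ember's profit: (113 - 106)·7 = 49.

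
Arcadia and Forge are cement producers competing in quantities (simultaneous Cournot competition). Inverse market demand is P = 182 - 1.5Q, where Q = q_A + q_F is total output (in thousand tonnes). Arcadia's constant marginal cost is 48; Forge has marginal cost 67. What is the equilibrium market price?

Arcadia's profit: π_A = (182 - 1.5Q)q_A - (48q_A). Setting ∂π_A/∂q_A = 0: 134 - 3q_A - (3/2)(q_F) = 0.
Forge's profit: π_F = (182 - 1.5Q)q_F - (67q_F). Setting ∂π_F/∂q_F = 0: 115 - 3q_F - (3/2)(q_A) = 0.
So q_A = (134 - (3/2)q_F)/3 and q_F = (115 - (3/2)q_A)/3.
Substituting one into the other gives q_A = 34 and q_F = 64/3.
Total output Q = 166/3, so price P = 182 - (3/2)·(166/3) = 99.

99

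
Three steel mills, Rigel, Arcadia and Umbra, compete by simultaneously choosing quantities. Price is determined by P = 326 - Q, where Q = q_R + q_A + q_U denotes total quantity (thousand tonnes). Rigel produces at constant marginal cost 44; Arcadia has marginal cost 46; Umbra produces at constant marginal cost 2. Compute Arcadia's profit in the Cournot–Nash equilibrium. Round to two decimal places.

3422.25

Rigel's profit: π_R = (326 - Q)q_R - (44q_R). Setting ∂π_R/∂q_R = 0: 282 - 2q_R - (q_A + q_U) = 0.
Arcadia's first-order condition: 280 - 2q_A - (q_R + q_U) = 0.
Umbra's profit: π_U = (326 - Q)q_U - (2q_U). Setting ∂π_U/∂q_U = 0: 324 - 2q_U - (q_R + q_A) = 0.
Summing all 3 equations gives 886 − 4Q = 0, hence Q = 443/2.
Back-substituting: q_R = (282 − 443/2) = 121/2, q_A = (280 − 443/2) = 117/2, q_U = (324 − 443/2) = 205/2.
Price P = 326 - 443/2 = 209/2.
Arcadia's profit: (209/2 - 46)·(117/2) = 3422.2500.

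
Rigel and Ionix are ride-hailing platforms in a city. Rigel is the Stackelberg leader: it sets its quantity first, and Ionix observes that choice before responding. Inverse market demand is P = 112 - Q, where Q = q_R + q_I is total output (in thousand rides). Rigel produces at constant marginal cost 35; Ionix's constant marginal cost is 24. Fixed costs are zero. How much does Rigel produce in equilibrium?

33

Solve by backward induction. Given q_R, the follower Ionix maximises π_I = (112 - q_R - q_I)q_I - 24q_I.
Setting the follower's marginal profit to zero, 88 - q_R - 2q_I = 0, i.e. q_I = (88 - q_R)/2.
The leader anticipates this reaction. Substituting into P = 112 - Q gives P = 68 - (1/2)q_R, so π_R = (68 - (1/2)q_R)q_R - 35q_R.
The leader's first-order condition 33 - q_R = 0 yields q_R = 33.
Then q_I = (88 - 33)/2 = 55/2.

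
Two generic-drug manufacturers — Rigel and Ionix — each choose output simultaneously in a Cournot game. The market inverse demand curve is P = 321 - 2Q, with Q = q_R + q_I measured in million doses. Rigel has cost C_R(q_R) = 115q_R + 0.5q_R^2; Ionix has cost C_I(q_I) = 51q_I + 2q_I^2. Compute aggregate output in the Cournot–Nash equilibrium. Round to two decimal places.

Rigel's profit: π_R = (321 - 2Q)q_R - (115q_R + (1/2)q_R²). Setting ∂π_R/∂q_R = 0: 206 - 5q_R - 2(q_I) = 0.
Ionix's first-order condition: 270 - 8q_I - 2(q_R) = 0.
Best responses: q_R = (206 - 2q_I)/5, q_I = (270 - 2q_R)/8.
Solving the pair: q_R = 277/9, q_I = 469/18.
Total output Q = 277/9 + 469/18 = 341/6.

56.83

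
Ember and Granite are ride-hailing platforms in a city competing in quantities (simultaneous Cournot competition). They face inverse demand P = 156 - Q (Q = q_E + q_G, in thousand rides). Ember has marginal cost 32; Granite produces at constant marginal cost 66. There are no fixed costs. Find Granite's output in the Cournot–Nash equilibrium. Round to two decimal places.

Ember's profit: π_E = (156 - Q)q_E - (32q_E). Setting ∂π_E/∂q_E = 0: 124 - 2q_E - (q_G) = 0.
Granite's profit: π_G = (156 - Q)q_G - (66q_G). Setting ∂π_G/∂q_G = 0: 90 - 2q_G - (q_E) = 0.
Best responses: q_E = (124 - q_G)/2, q_G = (90 - q_E)/2.
Solving the pair: q_E = 158/3, q_G = 56/3.

18.67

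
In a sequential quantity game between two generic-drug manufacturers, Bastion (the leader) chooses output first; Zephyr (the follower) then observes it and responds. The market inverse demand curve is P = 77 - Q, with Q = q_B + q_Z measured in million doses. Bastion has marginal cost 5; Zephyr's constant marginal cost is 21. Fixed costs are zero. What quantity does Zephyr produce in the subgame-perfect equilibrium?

6

The follower Zephyr best-responds to any q_B: π_Z = (77 - Q)q_Z - 21q_Z.
∂π_Z/∂q_Z = 56 - q_B - 2q_Z = 0 gives the reaction function q_Z = (56 - q_B)/2.
Bastion substitutes q_Z(q_B) into its own profit: π_B = q_B(77 - q_B - (56 - q_B)/2) - 5q_B = (49 - (1/2)q_B)q_B - 5q_B.
Maximising: ∂π_B/∂q_B = 44 - q_B = 0, giving q_B = 44.
Then q_Z = (56 - 44)/2 = 6.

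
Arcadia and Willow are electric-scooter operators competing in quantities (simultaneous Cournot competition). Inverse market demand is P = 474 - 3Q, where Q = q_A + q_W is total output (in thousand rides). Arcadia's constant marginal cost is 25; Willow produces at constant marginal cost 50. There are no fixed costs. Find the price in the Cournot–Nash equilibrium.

Arcadia's profit: π_A = (474 - 3Q)q_A - (25q_A). Setting ∂π_A/∂q_A = 0: 449 - 6q_A - 3(q_W) = 0.
Willow's profit: π_W = (474 - 3Q)q_W - (50q_W). Setting ∂π_W/∂q_W = 0: 424 - 6q_W - 3(q_A) = 0.
Best responses: q_A = (449 - 3q_W)/6, q_W = (424 - 3q_A)/6.
Solving the pair: q_A = 158/3, q_W = 133/3.
Total output Q = 97, so price P = 474 - 3·97 = 183.

183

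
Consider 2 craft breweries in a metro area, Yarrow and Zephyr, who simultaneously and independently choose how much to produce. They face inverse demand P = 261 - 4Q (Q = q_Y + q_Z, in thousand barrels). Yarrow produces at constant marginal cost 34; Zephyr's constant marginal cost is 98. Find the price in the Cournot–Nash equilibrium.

131

Yarrow's profit: π_Y = (261 - 4Q)q_Y - (34q_Y). Setting ∂π_Y/∂q_Y = 0: 227 - 8q_Y - 4(q_Z) = 0.
Zephyr's profit: π_Z = (261 - 4Q)q_Z - (98q_Z). Setting ∂π_Z/∂q_Z = 0: 163 - 8q_Z - 4(q_Y) = 0.
Best responses: q_Y = (227 - 4q_Z)/8, q_Z = (163 - 4q_Y)/8.
Substituting one into the other gives q_Y = 97/4 and q_Z = 33/4.
Total output Q = 65/2, so price P = 261 - 4·(65/2) = 131.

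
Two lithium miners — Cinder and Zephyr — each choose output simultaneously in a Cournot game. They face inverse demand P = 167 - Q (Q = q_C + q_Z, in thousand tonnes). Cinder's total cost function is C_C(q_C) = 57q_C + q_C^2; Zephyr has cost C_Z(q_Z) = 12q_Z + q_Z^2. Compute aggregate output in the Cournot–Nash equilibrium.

53

Cinder's profit: π_C = (167 - Q)q_C - (57q_C + q_C²). Setting ∂π_C/∂q_C = 0: 110 - 4q_C - (q_Z) = 0.
Zephyr's profit: π_Z = (167 - Q)q_Z - (12q_Z + q_Z²). Setting ∂π_Z/∂q_Z = 0: 155 - 4q_Z - (q_C) = 0.
Rearranging gives the reaction functions q_C = (110 - q_Z)/4 and q_Z = (155 - q_C)/4.
Solving the pair: q_C = 19, q_Z = 34.
Total output Q = 19 + 34 = 53.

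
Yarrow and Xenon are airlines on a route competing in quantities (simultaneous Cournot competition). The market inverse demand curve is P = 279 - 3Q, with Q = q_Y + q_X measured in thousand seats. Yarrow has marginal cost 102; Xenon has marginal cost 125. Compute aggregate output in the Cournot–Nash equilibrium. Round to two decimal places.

36.78

Yarrow's profit: π_Y = (279 - 3Q)q_Y - (102q_Y). Setting ∂π_Y/∂q_Y = 0: 177 - 6q_Y - 3(q_X) = 0.
Xenon's profit: π_X = (279 - 3Q)q_X - (125q_X). Setting ∂π_X/∂q_X = 0: 154 - 6q_X - 3(q_Y) = 0.
So q_Y = (177 - 3q_X)/6 and q_X = (154 - 3q_Y)/6.
Solving the pair: q_Y = 200/9, q_X = 131/9.
Total output Q = 200/9 + 131/9 = 331/9.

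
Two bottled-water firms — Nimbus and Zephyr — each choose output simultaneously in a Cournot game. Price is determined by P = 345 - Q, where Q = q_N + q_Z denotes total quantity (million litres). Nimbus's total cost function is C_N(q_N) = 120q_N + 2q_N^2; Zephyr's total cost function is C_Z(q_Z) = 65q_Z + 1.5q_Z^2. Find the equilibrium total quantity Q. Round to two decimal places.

Nimbus's profit: π_N = (345 - Q)q_N - (120q_N + 2q_N²). Setting ∂π_N/∂q_N = 0: 225 - 6q_N - (q_Z) = 0.
Zephyr's first-order condition: 280 - 5q_Z - (q_N) = 0.
So q_N = (225 - q_Z)/6 and q_Z = (280 - q_N)/5.
Solving the pair: q_N = 845/29, q_Z = 1455/29.
Total output Q = 845/29 + 1455/29 = 79.3103.

79.31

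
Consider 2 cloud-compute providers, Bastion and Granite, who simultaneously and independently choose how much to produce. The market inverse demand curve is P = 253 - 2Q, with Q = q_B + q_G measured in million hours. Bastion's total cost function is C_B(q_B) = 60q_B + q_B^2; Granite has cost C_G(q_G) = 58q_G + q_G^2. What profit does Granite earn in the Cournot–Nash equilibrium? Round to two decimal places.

Bastion's profit: π_B = (253 - 2Q)q_B - (60q_B + q_B²). Setting ∂π_B/∂q_B = 0: 193 - 6q_B - 2(q_G) = 0.
Granite's first-order condition: 195 - 6q_G - 2(q_B) = 0.
Best responses: q_B = (193 - 2q_G)/6, q_G = (195 - 2q_B)/6.
Solving the pair: q_B = 24, q_G = 49/2.
Price P = 253 - 2·(97/2) = 156.
Granite's profit: 156·(49/2) - 58·(49/2) - (49/2)² = 1800.7500.

1800.75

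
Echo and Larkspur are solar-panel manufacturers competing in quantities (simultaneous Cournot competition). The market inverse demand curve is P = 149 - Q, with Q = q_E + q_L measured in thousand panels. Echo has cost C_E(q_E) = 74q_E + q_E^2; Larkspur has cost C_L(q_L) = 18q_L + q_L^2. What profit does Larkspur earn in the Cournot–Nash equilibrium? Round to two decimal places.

1792.01

Echo's profit: π_E = (149 - Q)q_E - (74q_E + q_E²). Setting ∂π_E/∂q_E = 0: 75 - 4q_E - (q_L) = 0.
Larkspur's profit: π_L = (149 - Q)q_L - (18q_L + q_L²). Setting ∂π_L/∂q_L = 0: 131 - 4q_L - (q_E) = 0.
So q_E = (75 - q_L)/4 and q_L = (131 - q_E)/4.
Substituting one into the other gives q_E = 169/15 and q_L = 449/15.
Price P = 149 - 206/5 = 539/5.
Larkspur's profit: (539/5)·(449/15) - 18·(449/15) - (449/15)² = 1792.0089.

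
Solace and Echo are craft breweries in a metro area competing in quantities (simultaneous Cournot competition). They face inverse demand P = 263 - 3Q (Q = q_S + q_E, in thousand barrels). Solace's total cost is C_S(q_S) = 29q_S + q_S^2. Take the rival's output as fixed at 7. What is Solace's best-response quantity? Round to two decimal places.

26.63

With the rival's output fixed at 7, Solace's profit is π_S = (263 - 3·7 - 3q_S)q_S - (29q_S + q_S²) = (242 - 3q_S)q_S - (29q_S + q_S²).
∂π_S/∂q_S = 213 - 8q_S = 0, so q_S = 213/8.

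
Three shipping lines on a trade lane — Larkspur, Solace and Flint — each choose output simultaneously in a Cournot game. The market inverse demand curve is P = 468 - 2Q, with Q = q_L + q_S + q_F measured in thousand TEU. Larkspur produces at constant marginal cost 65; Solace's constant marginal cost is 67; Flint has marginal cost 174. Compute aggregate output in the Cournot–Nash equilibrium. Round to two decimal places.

Larkspur's profit: π_L = (468 - 2Q)q_L - (65q_L). Setting ∂π_L/∂q_L = 0: 403 - 4q_L - 2(q_S + q_F) = 0.
Solace's profit: π_S = (468 - 2Q)q_S - (67q_S). Setting ∂π_S/∂q_S = 0: 401 - 4q_S - 2(q_L + q_F) = 0.
Flint's profit: π_F = (468 - 2Q)q_F - (174q_F). Setting ∂π_F/∂q_F = 0: 294 - 4q_F - 2(q_L + q_S) = 0.
Adding the 3 conditions: 1098 − 4Q − 4Q = 0, i.e. Q = 549/4.
Back-substituting: q_L = (403 − 549/2)/2 = 257/4, q_S = (401 − 549/2)/2 = 253/4, q_F = (294 − 549/2)/2 = 39/4.
Total output Q = 257/4 + 253/4 + 39/4 = 549/4.

137.25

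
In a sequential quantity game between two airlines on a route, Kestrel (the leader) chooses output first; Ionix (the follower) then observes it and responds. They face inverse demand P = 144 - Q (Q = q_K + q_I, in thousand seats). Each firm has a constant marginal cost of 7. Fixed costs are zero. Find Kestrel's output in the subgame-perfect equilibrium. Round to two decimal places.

68.50

The follower Ionix best-responds to any q_K: π_I = (144 - Q)q_I - 7q_I.
Follower FOC: 137 - q_K - 2q_I = 0, so q_I(q_K) = (137 - q_K)/2.
Kestrel substitutes q_I(q_K) into its own profit: π_K = q_K(144 - q_K - (137 - q_K)/2) - 7q_K = (151/2 - (1/2)q_K)q_K - 7q_K.
Leader FOC: 137/2 - q_K = 0, so q_K = 137/2.
Then q_I = (137 - 137/2)/2 = 137/4.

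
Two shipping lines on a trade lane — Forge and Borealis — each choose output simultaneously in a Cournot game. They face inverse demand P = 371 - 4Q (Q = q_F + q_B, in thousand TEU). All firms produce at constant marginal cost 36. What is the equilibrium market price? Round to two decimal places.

147.67

Each firm earns π_i = (371 - 4Q)q_i - 36q_i.
Setting ∂π_i/∂q_i = 0 with rivals' quantities fixed: 335 - 8q_i - 4q_j = 0.
By symmetry each firm produces the same amount; substituting q_j = q_i yields q_i = 335/12.
Total output Q = 335/6, so price P = 371 - 4·(335/6) = 443/3.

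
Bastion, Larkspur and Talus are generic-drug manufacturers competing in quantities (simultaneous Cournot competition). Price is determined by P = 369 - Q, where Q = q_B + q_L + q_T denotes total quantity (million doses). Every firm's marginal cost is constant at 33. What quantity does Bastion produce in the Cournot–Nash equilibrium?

Each firm earns π_i = (369 - Q)q_i - 33q_i.
First-order condition (treating rivals' output as given): 336 - 2q_i - Σ_{j≠i} q_j = 0.
By symmetry each firm produces the same amount; substituting Σ_{j≠i} q_j = 2q_i yields q_i = 336/4 = 84.

84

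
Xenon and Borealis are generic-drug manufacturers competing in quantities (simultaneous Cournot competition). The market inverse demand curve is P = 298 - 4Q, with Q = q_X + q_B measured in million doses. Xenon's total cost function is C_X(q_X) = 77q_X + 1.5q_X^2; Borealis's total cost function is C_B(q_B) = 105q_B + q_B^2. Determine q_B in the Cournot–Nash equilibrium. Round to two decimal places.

13.18

Xenon's profit: π_X = (298 - 4Q)q_X - (77q_X + (3/2)q_X²). Setting ∂π_X/∂q_X = 0: 221 - 11q_X - 4(q_B) = 0.
Borealis's first-order condition: 193 - 10q_B - 4(q_X) = 0.
So q_X = (221 - 4q_B)/11 and q_B = (193 - 4q_X)/10.
Substituting one into the other gives q_X = 719/47 and q_B = 1239/94.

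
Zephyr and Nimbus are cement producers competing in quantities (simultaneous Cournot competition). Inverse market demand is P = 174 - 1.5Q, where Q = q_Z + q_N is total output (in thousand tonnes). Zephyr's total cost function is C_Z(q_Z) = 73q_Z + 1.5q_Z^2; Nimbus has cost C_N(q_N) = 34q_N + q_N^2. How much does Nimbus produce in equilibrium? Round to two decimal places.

24.81

Zephyr's profit: π_Z = (174 - 1.5Q)q_Z - (73q_Z + (3/2)q_Z²). Setting ∂π_Z/∂q_Z = 0: 101 - 6q_Z - (3/2)(q_N) = 0.
Nimbus's first-order condition: 140 - 5q_N - (3/2)(q_Z) = 0.
Best responses: q_Z = (101 - (3/2)q_N)/6, q_N = (140 - (3/2)q_Z)/5.
Substituting one into the other gives q_Z = 1180/111 and q_N = 918/37.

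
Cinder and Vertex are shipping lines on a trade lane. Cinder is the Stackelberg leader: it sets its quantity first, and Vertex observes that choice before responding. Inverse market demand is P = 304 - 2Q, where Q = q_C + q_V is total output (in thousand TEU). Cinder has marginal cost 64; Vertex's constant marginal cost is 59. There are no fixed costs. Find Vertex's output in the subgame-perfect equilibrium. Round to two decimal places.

The follower Vertex best-responds to any q_C: π_V = (304 - 2Q)q_V - 59q_V.
Follower FOC: 245 - 2q_C - 4q_V = 0, so q_V(q_C) = (245 - 2q_C)/4.
The leader anticipates this reaction. Substituting into P = 304 - 2Q gives P = 363/2 - q_C, so π_C = (363/2 - q_C)q_C - 64q_C.
Maximising: ∂π_C/∂q_C = 235/2 - 2q_C = 0, giving q_C = 235/4.
Then q_V = (245 - 2·(235/4))/4 = 255/8.

31.88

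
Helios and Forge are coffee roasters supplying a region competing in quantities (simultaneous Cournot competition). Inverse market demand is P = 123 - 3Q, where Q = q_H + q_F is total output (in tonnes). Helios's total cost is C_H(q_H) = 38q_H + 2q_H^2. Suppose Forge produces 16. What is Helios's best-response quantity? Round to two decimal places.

With the rival's output fixed at 16, Helios's profit is π_H = (123 - 3·16 - 3q_H)q_H - (38q_H + 2q_H²) = (75 - 3q_H)q_H - (38q_H + 2q_H²).
∂π_H/∂q_H = 37 - 10q_H = 0, so q_H = 37/10.

3.70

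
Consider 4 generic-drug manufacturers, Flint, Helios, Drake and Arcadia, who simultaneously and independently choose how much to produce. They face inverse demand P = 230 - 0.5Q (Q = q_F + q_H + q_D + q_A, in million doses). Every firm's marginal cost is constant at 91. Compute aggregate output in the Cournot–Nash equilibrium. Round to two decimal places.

222.40

A representative firm's profit is π_i = q_i(230 - 0.5Q) - 91q_i.
Setting ∂π_i/∂q_i = 0 with rivals' quantities fixed: 139 - q_i - (1/2)·Σ_{j≠i} q_j = 0.
With identical firms every q_j equals q_i, so Σ_{j≠i} q_j = 3q_i and 139 = (5/2)q_i, giving q_i = 278/5.
Total output Q = 278/5 + 278/5 + 278/5 + 278/5 = 1112/5.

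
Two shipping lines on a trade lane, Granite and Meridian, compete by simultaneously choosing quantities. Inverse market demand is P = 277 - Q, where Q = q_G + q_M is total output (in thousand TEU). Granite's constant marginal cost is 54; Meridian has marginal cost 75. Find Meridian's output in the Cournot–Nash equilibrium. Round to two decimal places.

Granite's profit: π_G = (277 - Q)q_G - (54q_G). Setting ∂π_G/∂q_G = 0: 223 - 2q_G - (q_M) = 0.
Meridian's first-order condition: 202 - 2q_M - (q_G) = 0.
So q_G = (223 - q_M)/2 and q_M = (202 - q_G)/2.
Solving the pair: q_G = 244/3, q_M = 181/3.

60.33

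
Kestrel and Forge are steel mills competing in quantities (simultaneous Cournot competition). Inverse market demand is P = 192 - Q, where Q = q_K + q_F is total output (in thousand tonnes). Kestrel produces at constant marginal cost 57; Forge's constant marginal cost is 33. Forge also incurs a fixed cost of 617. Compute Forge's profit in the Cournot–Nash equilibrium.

3104

Kestrel's profit: π_K = (192 - Q)q_K - (57q_K). Setting ∂π_K/∂q_K = 0: 135 - 2q_K - (q_F) = 0.
Forge's first-order condition: 159 - 2q_F - (q_K) = 0.
Rearranging gives the reaction functions q_K = (135 - q_F)/2 and q_F = (159 - q_K)/2.
Substituting one into the other gives q_K = 37 and q_F = 61.
Price P = 192 - 98 = 94.
Forge's profit: (94 - 33)·61 - 617 = 3104.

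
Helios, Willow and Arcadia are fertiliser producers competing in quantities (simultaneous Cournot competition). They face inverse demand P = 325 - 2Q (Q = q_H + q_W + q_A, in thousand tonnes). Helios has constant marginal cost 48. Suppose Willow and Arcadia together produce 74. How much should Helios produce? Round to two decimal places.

With rivals' combined output fixed at 74, Helios's profit is π_H = (325 - 2·74 - 2q_H)q_H - (48q_H) = (177 - 2q_H)q_H - (48q_H).
∂π_H/∂q_H = 129 - 4q_H = 0, so q_H = 129/4.

32.25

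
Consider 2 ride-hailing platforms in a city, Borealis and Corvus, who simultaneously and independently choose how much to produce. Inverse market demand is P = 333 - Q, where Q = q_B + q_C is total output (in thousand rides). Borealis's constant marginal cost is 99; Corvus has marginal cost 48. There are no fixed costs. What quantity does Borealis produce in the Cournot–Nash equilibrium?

Borealis's profit: π_B = (333 - Q)q_B - (99q_B). Setting ∂π_B/∂q_B = 0: 234 - 2q_B - (q_C) = 0.
Corvus's first-order condition: 285 - 2q_C - (q_B) = 0.
So q_B = (234 - q_C)/2 and q_C = (285 - q_B)/2.
Substituting one into the other gives q_B = 61 and q_C = 112.

61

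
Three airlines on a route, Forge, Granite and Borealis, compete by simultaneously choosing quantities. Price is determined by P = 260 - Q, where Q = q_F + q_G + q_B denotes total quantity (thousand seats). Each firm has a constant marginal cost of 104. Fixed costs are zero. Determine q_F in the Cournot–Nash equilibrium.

A representative firm's profit is π_i = q_i(260 - Q) - 104q_i.
First-order condition (treating rivals' output as given): 156 - 2q_i - Σ_{j≠i} q_j = 0.
By symmetry each firm produces the same amount; substituting Σ_{j≠i} q_j = 2q_i yields q_i = 156/4 = 39.

39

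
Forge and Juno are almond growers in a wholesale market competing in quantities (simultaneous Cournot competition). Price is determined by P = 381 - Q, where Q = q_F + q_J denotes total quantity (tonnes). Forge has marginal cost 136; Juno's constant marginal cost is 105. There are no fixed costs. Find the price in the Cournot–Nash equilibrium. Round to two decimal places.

207.33

Forge's profit: π_F = (381 - Q)q_F - (136q_F). Setting ∂π_F/∂q_F = 0: 245 - 2q_F - (q_J) = 0.
Juno's first-order condition: 276 - 2q_J - (q_F) = 0.
Rearranging gives the reaction functions q_F = (245 - q_J)/2 and q_J = (276 - q_F)/2.
Substituting one into the other gives q_F = 214/3 and q_J = 307/3.
Total output Q = 521/3, so price P = 381 - 521/3 = 622/3.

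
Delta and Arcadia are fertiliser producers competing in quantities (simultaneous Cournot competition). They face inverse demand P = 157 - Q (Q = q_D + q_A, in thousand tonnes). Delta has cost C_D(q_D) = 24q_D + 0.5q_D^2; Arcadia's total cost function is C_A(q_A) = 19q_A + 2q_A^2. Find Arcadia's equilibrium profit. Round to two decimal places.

819.66

Delta's profit: π_D = (157 - Q)q_D - (24q_D + (1/2)q_D²). Setting ∂π_D/∂q_D = 0: 133 - 3q_D - (q_A) = 0.
Arcadia's first-order condition: 138 - 6q_A - (q_D) = 0.
Best responses: q_D = (133 - q_A)/3, q_A = (138 - q_D)/6.
Substituting one into the other gives q_D = 660/17 and q_A = 281/17.
Price P = 157 - 941/17 = 1728/17.
Arcadia's profit: (1728/17)·(281/17) - 19·(281/17) - 2(281/17)² = 819.6644.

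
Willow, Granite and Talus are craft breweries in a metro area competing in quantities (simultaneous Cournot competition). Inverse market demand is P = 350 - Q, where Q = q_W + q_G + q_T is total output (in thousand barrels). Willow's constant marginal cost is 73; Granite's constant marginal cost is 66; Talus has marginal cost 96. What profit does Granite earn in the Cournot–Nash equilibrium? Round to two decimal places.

6440.06

Willow's profit: π_W = (350 - Q)q_W - (73q_W). Setting ∂π_W/∂q_W = 0: 277 - 2q_W - (q_G + q_T) = 0.
Granite's profit: π_G = (350 - Q)q_G - (66q_G). Setting ∂π_G/∂q_G = 0: 284 - 2q_G - (q_W + q_T) = 0.
Talus's profit: π_T = (350 - Q)q_T - (96q_T). Setting ∂π_T/∂q_T = 0: 254 - 2q_T - (q_W + q_G) = 0.
Adding the 3 first-order conditions: 815 − 4Q = 0, so Q = 815/4.
Back-substituting: q_W = (277 − 815/4) = 293/4, q_G = (284 − 815/4) = 321/4, q_T = (254 − 815/4) = 201/4.
Price P = 350 - 815/4 = 585/4.
Granite's profit: (585/4 - 66)·(321/4) = 6440.0625.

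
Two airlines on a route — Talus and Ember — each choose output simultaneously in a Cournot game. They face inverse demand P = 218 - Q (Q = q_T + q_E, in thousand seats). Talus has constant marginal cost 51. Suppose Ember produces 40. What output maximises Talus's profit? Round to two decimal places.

With the rival's output fixed at 40, Talus's profit is π_T = (218 - 40 - q_T)q_T - (51q_T) = (178 - q_T)q_T - (51q_T).
∂π_T/∂q_T = 127 - 2q_T = 0, so q_T = 127/2.

63.50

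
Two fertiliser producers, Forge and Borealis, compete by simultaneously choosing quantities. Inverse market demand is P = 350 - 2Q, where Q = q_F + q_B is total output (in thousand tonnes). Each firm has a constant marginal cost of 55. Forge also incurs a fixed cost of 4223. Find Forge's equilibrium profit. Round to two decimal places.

611.72

A representative firm's profit is π_i = q_i(350 - 2Q) - 55q_i.
First-order condition (treating rivals' output as given): 295 - 4q_i - 2q_j = 0.
With identical firms every q_j equals q_i, so q_j = q_i and 295 = 6q_i, giving q_i = 295/6.
Price P = 350 - 2·(295/3) = 460/3.
Forge's profit: (460/3 - 55)·(295/6) - 4223 = 611.7222.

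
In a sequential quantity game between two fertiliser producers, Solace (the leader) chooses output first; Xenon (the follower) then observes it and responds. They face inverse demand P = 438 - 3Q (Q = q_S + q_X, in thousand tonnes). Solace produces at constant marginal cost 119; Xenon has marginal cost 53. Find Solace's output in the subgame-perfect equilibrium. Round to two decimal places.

The follower Xenon best-responds to any q_S: π_X = (438 - 3Q)q_X - 53q_X.
Setting the follower's marginal profit to zero, 385 - 3q_S - 6q_X = 0, i.e. q_X = (385 - 3q_S)/6.
Solace substitutes q_X(q_S) into its own profit: π_S = q_S(438 - 3q_S - (385 - 3q_S)/2) - 119q_S = (491/2 - (3/2)q_S)q_S - 119q_S.
Leader FOC: 253/2 - 3q_S = 0, so q_S = 253/6.
Then q_X = (385 - 3·(253/6))/6 = 517/12.

42.17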